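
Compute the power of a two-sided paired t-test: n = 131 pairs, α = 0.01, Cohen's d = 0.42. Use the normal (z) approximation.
Power ≈ 0.99

Power calculation (paired t-test, normal approximation):
z_β = d · √n - z_{α/2}
z_β = 0.42 · √131 - 2.576
z_β = 0.42 · 11.446 - 2.576
z_β = 2.231

Power = Φ(z_β) = Φ(2.231) ≈ 0.987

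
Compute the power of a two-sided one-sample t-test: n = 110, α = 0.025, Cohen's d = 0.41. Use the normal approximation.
Power ≈ 0.98

Power calculation (one-sample t-test, normal approximation):
z_β = d · √n - z_{α/2}
z_β = 0.41 · √110 - 2.241
z_β = 0.41 · 10.488 - 2.241
z_β = 2.059

Power = Φ(z_β) = Φ(2.059) ≈ 0.980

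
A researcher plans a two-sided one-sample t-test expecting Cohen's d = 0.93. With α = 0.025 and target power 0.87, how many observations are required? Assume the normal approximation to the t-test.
n = 14

Sample size formula (one-sample t-test, normal approximation):
n = ((z_{α/2} + z_β) / d)²

z_{α/2} = 2.241 (for α = 0.025, two-sided)
z_β = 1.126 (for power = 0.87)
d = 0.93

n = ((2.241 + 1.126) / 0.93)²
n = (3.620)²
n ≈ 13.10
Round up to the next whole number: n = 14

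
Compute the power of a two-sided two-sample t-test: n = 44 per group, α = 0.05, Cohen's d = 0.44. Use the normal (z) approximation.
Power ≈ 0.54

Power calculation (two-sample t-test, normal approximation):
z_β = d · √(n/2) - z_{α/2}
z_β = 0.44 · √(44/2) - 1.960
z_β = 0.44 · 4.690 - 1.960
z_β = 0.104

Power = Φ(z_β) = Φ(0.104) ≈ 0.541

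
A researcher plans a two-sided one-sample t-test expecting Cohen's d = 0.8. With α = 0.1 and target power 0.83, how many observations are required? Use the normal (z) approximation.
n = 11

Sample size formula (one-sample t-test, normal approximation):
n = ((z_{α/2} + z_β) / d)²

z_{α/2} = 1.645 (for α = 0.1, two-sided)
z_β = 0.954 (for power = 0.83)
d = 0.8

n = ((1.645 + 0.954) / 0.8)²
n = (3.249)²
n ≈ 10.56
Round up to the next whole number: n = 11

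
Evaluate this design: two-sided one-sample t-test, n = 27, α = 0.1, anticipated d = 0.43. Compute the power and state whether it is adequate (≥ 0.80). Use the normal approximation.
Power ≈ 0.72; the study is underpowered (power < 0.80)

Power calculation (one-sample t-test, normal approximation):
z_β = d · √n - z_{α/2}
z_β = 0.43 · √27 - 1.645
z_β = 0.43 · 5.196 - 1.645
z_β = 0.589

Power = Φ(z_β) = Φ(0.589) ≈ 0.722

Effect size d = 0.43 is small by Cohen's convention (0.2/0.5/0.8).

Threshold: power ≥ 0.80 is conventionally adequate.
Power ≈ 0.72 → the study is underpowered (power < 0.80).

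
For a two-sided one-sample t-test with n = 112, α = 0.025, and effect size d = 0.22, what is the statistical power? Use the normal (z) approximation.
Power ≈ 0.53

Power calculation (one-sample t-test, normal approximation):
z_β = d · √n - z_{α/2}
z_β = 0.22 · √112 - 2.241
z_β = 0.22 · 10.583 - 2.241
z_β = 0.087

Power = Φ(z_β) = Φ(0.087) ≈ 0.535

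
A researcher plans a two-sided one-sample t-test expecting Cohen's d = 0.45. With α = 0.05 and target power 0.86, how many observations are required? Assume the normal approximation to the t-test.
n = 46

Sample size formula (one-sample t-test, normal approximation):
n = ((z_{α/2} + z_β) / d)²

z_{α/2} = 1.960 (for α = 0.05, two-sided)
z_β = 1.080 (for power = 0.86)
d = 0.45

n = ((1.960 + 1.080) / 0.45)²
n = (6.756)²
n ≈ 45.64
Round up to the next whole number: n = 46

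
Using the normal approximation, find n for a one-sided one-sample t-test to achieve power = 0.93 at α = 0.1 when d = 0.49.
n = 32

Sample size formula (one-sample t-test, normal approximation):
n = ((z_α + z_β) / d)²

z_α = 1.282 (for α = 0.1, one-sided)
z_β = 1.476 (for power = 0.93)
d = 0.49

n = ((1.282 + 1.476) / 0.49)²
n = (5.629)²
n ≈ 31.69
Round up to the next whole number: n = 32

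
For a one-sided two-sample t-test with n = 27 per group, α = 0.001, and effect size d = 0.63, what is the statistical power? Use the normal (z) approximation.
Power ≈ 0.22

Power calculation (two-sample t-test, normal approximation):
z_β = d · √(n/2) - z_α
z_β = 0.63 · √(27/2) - 3.090
z_β = 0.63 · 3.674 - 3.090
z_β = -0.775

Power = Φ(z_β) = Φ(-0.775) ≈ 0.219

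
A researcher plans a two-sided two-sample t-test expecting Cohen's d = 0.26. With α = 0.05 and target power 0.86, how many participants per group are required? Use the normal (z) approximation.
n = 274 per group

Sample size formula (two-sample t-test, normal approximation):
n = 2 · ((z_{α/2} + z_β) / d)²

z_{α/2} = 1.960 (for α = 0.05, two-sided)
z_β = 1.080 (for power = 0.86)
d = 0.26

n = 2 · ((1.960 + 1.080) / 0.26)²
n = 2 · (11.692)²
n ≈ 273.41
Round up to the next whole number: n = 274 per group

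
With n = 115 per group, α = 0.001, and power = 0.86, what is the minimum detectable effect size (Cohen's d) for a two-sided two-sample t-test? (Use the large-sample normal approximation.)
d ≈ 0.58

Minimum detectable effect (two-sample t-test, normal approximation):
d = (z_{α/2} + z_β) / √(n/2)
d = (3.291 + 1.080) / √(115/2)
d = 4.371 / 7.583
d ≈ 0.58

By Cohen's convention (0.2 small / 0.5 medium / 0.8 large): medium effect.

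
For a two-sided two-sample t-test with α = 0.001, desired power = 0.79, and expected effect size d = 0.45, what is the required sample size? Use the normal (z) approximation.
n = 166 per group

Sample size formula (two-sample t-test, normal approximation):
n = 2 · ((z_{α/2} + z_β) / d)²

z_{α/2} = 3.291 (for α = 0.001, two-sided)
z_β = 0.806 (for power = 0.79)
d = 0.45

n = 2 · ((3.291 + 0.806) / 0.45)²
n = 2 · (9.104)²
n ≈ 165.77
Round up to the next whole number: n = 166 per group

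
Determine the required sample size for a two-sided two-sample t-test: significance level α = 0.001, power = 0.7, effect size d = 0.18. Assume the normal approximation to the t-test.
n = 899 per group

Sample size formula (two-sample t-test, normal approximation):
n = 2 · ((z_{α/2} + z_β) / d)²

z_{α/2} = 3.291 (for α = 0.001, two-sided)
z_β = 0.524 (for power = 0.7)
d = 0.18

n = 2 · ((3.291 + 0.524) / 0.18)²
n = 2 · (21.194)²
n ≈ 898.37
Round up to the next whole number: n = 899 per group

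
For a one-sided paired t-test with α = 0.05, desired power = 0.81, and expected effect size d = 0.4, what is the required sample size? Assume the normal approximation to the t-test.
n = 40 pairs

Sample size formula (paired t-test, normal approximation):
n = ((z_α + z_β) / d)²

z_α = 1.645 (for α = 0.05, one-sided)
z_β = 0.878 (for power = 0.81)
d = 0.4

n = ((1.645 + 0.878) / 0.4)²
n = (6.308)²
n ≈ 39.79
Round up to the next whole number: n = 40 pairs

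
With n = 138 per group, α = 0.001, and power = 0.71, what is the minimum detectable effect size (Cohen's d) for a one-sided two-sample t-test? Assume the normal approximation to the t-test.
d ≈ 0.44

Minimum detectable effect (two-sample t-test, normal approximation):
d = (z_α + z_β) / √(n/2)
d = (3.090 + 0.553) / √(138/2)
d = 3.644 / 8.307
d ≈ 0.44

By Cohen's convention (0.2 small / 0.5 medium / 0.8 large): small effect.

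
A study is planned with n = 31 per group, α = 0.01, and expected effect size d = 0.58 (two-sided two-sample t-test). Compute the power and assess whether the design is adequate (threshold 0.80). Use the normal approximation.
Power ≈ 0.39; the study is underpowered (power < 0.80)

Power calculation (two-sample t-test, normal approximation):
z_β = d · √(n/2) - z_{α/2}
z_β = 0.58 · √(31/2) - 2.576
z_β = 0.58 · 3.937 - 2.576
z_β = -0.292

Power = Φ(z_β) = Φ(-0.292) ≈ 0.385

Effect size d = 0.58 is medium by Cohen's convention (0.2/0.5/0.8).

Threshold: power ≥ 0.80 is conventionally adequate.
Power ≈ 0.39 → the study is underpowered (power < 0.80).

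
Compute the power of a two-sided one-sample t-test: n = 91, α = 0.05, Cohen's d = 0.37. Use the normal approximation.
Power ≈ 0.94

Power calculation (one-sample t-test, normal approximation):
z_β = d · √n - z_{α/2}
z_β = 0.37 · √91 - 1.960
z_β = 0.37 · 9.539 - 1.960
z_β = 1.570

Power = Φ(z_β) = Φ(1.570) ≈ 0.942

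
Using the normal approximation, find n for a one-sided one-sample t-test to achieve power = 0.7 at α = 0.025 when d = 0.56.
n = 20

Sample size formula (one-sample t-test, normal approximation):
n = ((z_α + z_β) / d)²

z_α = 1.960 (for α = 0.025, one-sided)
z_β = 0.524 (for power = 0.7)
d = 0.56

n = ((1.960 + 0.524) / 0.56)²
n = (4.436)²
n ≈ 19.68
Round up to the next whole number: n = 20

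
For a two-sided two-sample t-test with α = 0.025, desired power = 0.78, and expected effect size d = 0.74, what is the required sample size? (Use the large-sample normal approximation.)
n = 34 per group

Sample size formula (two-sample t-test, normal approximation):
n = 2 · ((z_{α/2} + z_β) / d)²

z_{α/2} = 2.241 (for α = 0.025, two-sided)
z_β = 0.772 (for power = 0.78)
d = 0.74

n = 2 · ((2.241 + 0.772) / 0.74)²
n = 2 · (4.072)²
n ≈ 33.16
Round up to the next whole number: n = 34 per group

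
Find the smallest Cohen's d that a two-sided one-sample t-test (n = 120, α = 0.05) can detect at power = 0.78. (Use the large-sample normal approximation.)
d ≈ 0.25

Minimum detectable effect (one-sample t-test, normal approximation):
d = (z_{α/2} + z_β) / √n
d = (1.960 + 0.772) / √120
d = 2.732 / 10.954
d ≈ 0.25

By Cohen's convention (0.2 small / 0.5 medium / 0.8 large): small effect.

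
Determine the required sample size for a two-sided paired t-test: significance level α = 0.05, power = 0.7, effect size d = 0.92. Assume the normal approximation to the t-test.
n = 8 pairs

Sample size formula (paired t-test, normal approximation):
n = ((z_{α/2} + z_β) / d)²

z_{α/2} = 1.960 (for α = 0.05, two-sided)
z_β = 0.524 (for power = 0.7)
d = 0.92

n = ((1.960 + 0.524) / 0.92)²
n = (2.700)²
n ≈ 7.29
Round up to the next whole number: n = 8 pairs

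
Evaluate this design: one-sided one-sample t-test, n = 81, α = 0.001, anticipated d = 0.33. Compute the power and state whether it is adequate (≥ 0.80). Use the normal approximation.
Power ≈ 0.45; the study is underpowered (power < 0.80)

Power calculation (one-sample t-test, normal approximation):
z_β = d · √n - z_α
z_β = 0.33 · √81 - 3.090
z_β = 0.33 · 9.000 - 3.090
z_β = -0.120

Power = Φ(z_β) = Φ(-0.120) ≈ 0.452

Effect size d = 0.33 is small by Cohen's convention (0.2/0.5/0.8).

Threshold: power ≥ 0.80 is conventionally adequate.
Power ≈ 0.45 → the study is underpowered (power < 0.80).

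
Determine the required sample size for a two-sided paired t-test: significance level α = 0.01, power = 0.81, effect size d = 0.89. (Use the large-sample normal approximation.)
n = 16 pairs

Sample size formula (paired t-test, normal approximation):
n = ((z_{α/2} + z_β) / d)²

z_{α/2} = 2.576 (for α = 0.01, two-sided)
z_β = 0.878 (for power = 0.81)
d = 0.89

n = ((2.576 + 0.878) / 0.89)²
n = (3.881)²
n ≈ 15.06
Round up to the next whole number: n = 16 pairs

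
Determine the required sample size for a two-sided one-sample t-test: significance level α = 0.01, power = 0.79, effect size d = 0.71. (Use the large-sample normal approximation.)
n = 23

Sample size formula (one-sample t-test, normal approximation):
n = ((z_{α/2} + z_β) / d)²

z_{α/2} = 2.576 (for α = 0.01, two-sided)
z_β = 0.806 (for power = 0.79)
d = 0.71

n = ((2.576 + 0.806) / 0.71)²
n = (4.763)²
n ≈ 22.69
Round up to the next whole number: n = 23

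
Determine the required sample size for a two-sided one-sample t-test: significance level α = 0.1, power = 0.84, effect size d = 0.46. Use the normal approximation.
n = 33

Sample size formula (one-sample t-test, normal approximation):
n = ((z_{α/2} + z_β) / d)²

z_{α/2} = 1.645 (for α = 0.1, two-sided)
z_β = 0.994 (for power = 0.84)
d = 0.46

n = ((1.645 + 0.994) / 0.46)²
n = (5.737)²
n ≈ 32.91
Round up to the next whole number: n = 33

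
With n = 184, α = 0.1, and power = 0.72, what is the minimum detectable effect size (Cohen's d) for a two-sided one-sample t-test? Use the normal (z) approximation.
d ≈ 0.16

Minimum detectable effect (one-sample t-test, normal approximation):
d = (z_{α/2} + z_β) / √n
d = (1.645 + 0.583) / √184
d = 2.228 / 13.565
d ≈ 0.16

By Cohen's convention (0.2 small / 0.5 medium / 0.8 large): very small effect.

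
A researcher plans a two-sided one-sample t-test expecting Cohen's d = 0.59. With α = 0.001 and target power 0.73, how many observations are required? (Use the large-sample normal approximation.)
n = 44

Sample size formula (one-sample t-test, normal approximation):
n = ((z_{α/2} + z_β) / d)²

z_{α/2} = 3.291 (for α = 0.001, two-sided)
z_β = 0.613 (for power = 0.73)
d = 0.59

n = ((3.291 + 0.613) / 0.59)²
n = (6.617)²
n ≈ 43.78
Round up to the next whole number: n = 44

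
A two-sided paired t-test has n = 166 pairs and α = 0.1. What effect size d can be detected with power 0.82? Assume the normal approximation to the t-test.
d ≈ 0.20

Minimum detectable effect (paired t-test, normal approximation):
d = (z_{α/2} + z_β) / √n
d = (1.645 + 0.915) / √166
d = 2.560 / 12.884
d ≈ 0.20

By Cohen's convention (0.2 small / 0.5 medium / 0.8 large): small effect.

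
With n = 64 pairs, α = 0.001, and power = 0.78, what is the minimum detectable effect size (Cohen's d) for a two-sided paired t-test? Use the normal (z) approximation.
d ≈ 0.51

Minimum detectable effect (paired t-test, normal approximation):
d = (z_{α/2} + z_β) / √n
d = (3.291 + 0.772) / √64
d = 4.063 / 8.000
d ≈ 0.51

By Cohen's convention (0.2 small / 0.5 medium / 0.8 large): medium effect.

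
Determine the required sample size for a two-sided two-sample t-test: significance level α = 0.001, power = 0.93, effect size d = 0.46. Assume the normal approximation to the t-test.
n = 215 per group

Sample size formula (two-sample t-test, normal approximation):
n = 2 · ((z_{α/2} + z_β) / d)²

z_{α/2} = 3.291 (for α = 0.001, two-sided)
z_β = 1.476 (for power = 0.93)
d = 0.46

n = 2 · ((3.291 + 1.476) / 0.46)²
n = 2 · (10.363)²
n ≈ 214.78
Round up to the next whole number: n = 215 per group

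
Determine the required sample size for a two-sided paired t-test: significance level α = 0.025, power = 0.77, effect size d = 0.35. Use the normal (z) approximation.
n = 73 pairs

Sample size formula (paired t-test, normal approximation):
n = ((z_{α/2} + z_β) / d)²

z_{α/2} = 2.241 (for α = 0.025, two-sided)
z_β = 0.739 (for power = 0.77)
d = 0.35

n = ((2.241 + 0.739) / 0.35)²
n = (8.514)²
n ≈ 72.49
Round up to the next whole number: n = 73 pairs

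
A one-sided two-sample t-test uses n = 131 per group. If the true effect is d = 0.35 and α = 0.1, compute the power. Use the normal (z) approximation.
Power ≈ 0.94

Power calculation (two-sample t-test, normal approximation):
z_β = d · √(n/2) - z_α
z_β = 0.35 · √(131/2) - 1.282
z_β = 0.35 · 8.093 - 1.282
z_β = 1.551

Power = Φ(z_β) = Φ(1.551) ≈ 0.940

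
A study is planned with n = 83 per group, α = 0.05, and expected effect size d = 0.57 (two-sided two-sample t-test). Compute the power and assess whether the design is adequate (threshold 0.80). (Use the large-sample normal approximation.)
Power ≈ 0.96; the study is adequately powered (power ≥ 0.80)

Power calculation (two-sample t-test, normal approximation):
z_β = d · √(n/2) - z_{α/2}
z_β = 0.57 · √(83/2) - 1.960
z_β = 0.57 · 6.442 - 1.960
z_β = 1.712

Power = Φ(z_β) = Φ(1.712) ≈ 0.957

Effect size d = 0.57 is medium by Cohen's convention (0.2/0.5/0.8).

Threshold: power ≥ 0.80 is conventionally adequate.
Power ≈ 0.96 → the study is adequately powered (power ≥ 0.80).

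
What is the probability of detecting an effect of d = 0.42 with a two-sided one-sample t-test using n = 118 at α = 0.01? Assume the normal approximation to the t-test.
Power ≈ 0.98

Power calculation (one-sample t-test, normal approximation):
z_β = d · √n - z_{α/2}
z_β = 0.42 · √118 - 2.576
z_β = 0.42 · 10.863 - 2.576
z_β = 1.987

Power = Φ(z_β) = Φ(1.987) ≈ 0.977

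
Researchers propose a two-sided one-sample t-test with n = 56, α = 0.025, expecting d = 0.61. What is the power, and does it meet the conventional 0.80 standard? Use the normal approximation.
Power ≈ 0.99; the study is adequately powered (power ≥ 0.80)

Power calculation (one-sample t-test, normal approximation):
z_β = d · √n - z_{α/2}
z_β = 0.61 · √56 - 2.241
z_β = 0.61 · 7.483 - 2.241
z_β = 2.323

Power = Φ(z_β) = Φ(2.323) ≈ 0.990

Effect size d = 0.61 is medium by Cohen's convention (0.2/0.5/0.8).

Threshold: power ≥ 0.80 is conventionally adequate.
Power ≈ 0.99 → the study is adequately powered (power ≥ 0.80).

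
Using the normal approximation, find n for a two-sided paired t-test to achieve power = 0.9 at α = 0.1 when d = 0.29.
n = 102 pairs

Sample size formula (paired t-test, normal approximation):
n = ((z_{α/2} + z_β) / d)²

z_{α/2} = 1.645 (for α = 0.1, two-sided)
z_β = 1.282 (for power = 0.9)
d = 0.29

n = ((1.645 + 1.282) / 0.29)²
n = (10.093)²
n ≈ 101.87
Round up to the next whole number: n = 102 pairs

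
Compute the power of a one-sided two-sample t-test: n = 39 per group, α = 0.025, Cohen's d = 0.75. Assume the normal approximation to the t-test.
Power ≈ 0.91

Power calculation (two-sample t-test, normal approximation):
z_β = d · √(n/2) - z_α
z_β = 0.75 · √(39/2) - 1.960
z_β = 0.75 · 4.416 - 1.960
z_β = 1.352

Power = Φ(z_β) = Φ(1.352) ≈ 0.912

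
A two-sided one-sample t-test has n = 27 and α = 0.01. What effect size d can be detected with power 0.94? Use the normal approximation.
d ≈ 0.79

Minimum detectable effect (one-sample t-test, normal approximation):
d = (z_{α/2} + z_β) / √n
d = (2.576 + 1.555) / √27
d = 4.131 / 5.196
d ≈ 0.79

By Cohen's convention (0.2 small / 0.5 medium / 0.8 large): medium effect.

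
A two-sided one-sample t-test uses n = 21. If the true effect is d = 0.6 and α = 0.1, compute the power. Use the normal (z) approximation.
Power ≈ 0.87

Power calculation (one-sample t-test, normal approximation):
z_β = d · √n - z_{α/2}
z_β = 0.6 · √21 - 1.645
z_β = 0.6 · 4.583 - 1.645
z_β = 1.105

Power = Φ(z_β) = Φ(1.105) ≈ 0.865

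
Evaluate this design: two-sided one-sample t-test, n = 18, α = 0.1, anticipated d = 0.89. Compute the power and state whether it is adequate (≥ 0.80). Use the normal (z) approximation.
Power ≈ 0.98; the study is adequately powered (power ≥ 0.80)

Power calculation (one-sample t-test, normal approximation):
z_β = d · √n - z_{α/2}
z_β = 0.89 · √18 - 1.645
z_β = 0.89 · 4.243 - 1.645
z_β = 2.131

Power = Φ(z_β) = Φ(2.131) ≈ 0.983

Effect size d = 0.89 is large by Cohen's convention (0.2/0.5/0.8).

Threshold: power ≥ 0.80 is conventionally adequate.
Power ≈ 0.98 → the study is adequately powered (power ≥ 0.80).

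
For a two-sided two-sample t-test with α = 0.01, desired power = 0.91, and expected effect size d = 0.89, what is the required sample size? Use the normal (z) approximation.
n = 39 per group

Sample size formula (two-sample t-test, normal approximation):
n = 2 · ((z_{α/2} + z_β) / d)²

z_{α/2} = 2.576 (for α = 0.01, two-sided)
z_β = 1.341 (for power = 0.91)
d = 0.89

n = 2 · ((2.576 + 1.341) / 0.89)²
n = 2 · (4.401)²
n ≈ 38.74
Round up to the next whole number: n = 39 per group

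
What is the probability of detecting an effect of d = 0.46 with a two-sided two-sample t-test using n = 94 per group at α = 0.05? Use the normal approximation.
Power ≈ 0.88

Power calculation (two-sample t-test, normal approximation):
z_β = d · √(n/2) - z_{α/2}
z_β = 0.46 · √(94/2) - 1.960
z_β = 0.46 · 6.856 - 1.960
z_β = 1.194

Power = Φ(z_β) = Φ(1.194) ≈ 0.884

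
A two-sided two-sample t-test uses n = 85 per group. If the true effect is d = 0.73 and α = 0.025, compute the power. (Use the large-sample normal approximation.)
Power ≈ 0.99

Power calculation (two-sample t-test, normal approximation):
z_β = d · √(n/2) - z_{α/2}
z_β = 0.73 · √(85/2) - 2.241
z_β = 0.73 · 6.519 - 2.241
z_β = 2.518

Power = Φ(z_β) = Φ(2.518) ≈ 0.994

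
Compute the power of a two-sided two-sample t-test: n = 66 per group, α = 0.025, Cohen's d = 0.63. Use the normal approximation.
Power ≈ 0.92

Power calculation (two-sample t-test, normal approximation):
z_β = d · √(n/2) - z_{α/2}
z_β = 0.63 · √(66/2) - 2.241
z_β = 0.63 · 5.745 - 2.241
z_β = 1.378

Power = Φ(z_β) = Φ(1.378) ≈ 0.916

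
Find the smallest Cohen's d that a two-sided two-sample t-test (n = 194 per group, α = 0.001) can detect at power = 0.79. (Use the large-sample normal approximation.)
d ≈ 0.42

Minimum detectable effect (two-sample t-test, normal approximation):
d = (z_{α/2} + z_β) / √(n/2)
d = (3.291 + 0.806) / √(194/2)
d = 4.097 / 9.849
d ≈ 0.42

By Cohen's convention (0.2 small / 0.5 medium / 0.8 large): small effect.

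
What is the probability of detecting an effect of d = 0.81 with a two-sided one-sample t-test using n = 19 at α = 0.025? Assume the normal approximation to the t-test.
Power ≈ 0.90

Power calculation (one-sample t-test, normal approximation):
z_β = d · √n - z_{α/2}
z_β = 0.81 · √19 - 2.241
z_β = 0.81 · 4.359 - 2.241
z_β = 1.289

Power = Φ(z_β) = Φ(1.289) ≈ 0.901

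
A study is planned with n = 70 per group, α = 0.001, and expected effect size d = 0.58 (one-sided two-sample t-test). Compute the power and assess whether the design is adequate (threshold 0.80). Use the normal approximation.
Power ≈ 0.63; the study is underpowered (power < 0.80)

Power calculation (two-sample t-test, normal approximation):
z_β = d · √(n/2) - z_α
z_β = 0.58 · √(70/2) - 3.090
z_β = 0.58 · 5.916 - 3.090
z_β = 0.341

Power = Φ(z_β) = Φ(0.341) ≈ 0.633

Effect size d = 0.58 is medium by Cohen's convention (0.2/0.5/0.8).

Threshold: power ≥ 0.80 is conventionally adequate.
Power ≈ 0.63 → the study is underpowered (power < 0.80).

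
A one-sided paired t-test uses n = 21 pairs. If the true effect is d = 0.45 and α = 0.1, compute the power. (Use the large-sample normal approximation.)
Power ≈ 0.78

Power calculation (paired t-test, normal approximation):
z_β = d · √n - z_α
z_β = 0.45 · √21 - 1.282
z_β = 0.45 · 4.583 - 1.282
z_β = 0.781

Power = Φ(z_β) = Φ(0.781) ≈ 0.782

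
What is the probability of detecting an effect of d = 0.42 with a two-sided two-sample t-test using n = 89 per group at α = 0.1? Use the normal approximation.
Power ≈ 0.88

Power calculation (two-sample t-test, normal approximation):
z_β = d · √(n/2) - z_{α/2}
z_β = 0.42 · √(89/2) - 1.645
z_β = 0.42 · 6.671 - 1.645
z_β = 1.157

Power = Φ(z_β) = Φ(1.157) ≈ 0.876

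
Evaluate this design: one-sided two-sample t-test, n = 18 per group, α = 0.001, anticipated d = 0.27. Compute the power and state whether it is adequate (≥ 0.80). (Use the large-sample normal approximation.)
Power ≈ 0.01; the study is underpowered (power < 0.80)

Power calculation (two-sample t-test, normal approximation):
z_β = d · √(n/2) - z_α
z_β = 0.27 · √(18/2) - 3.090
z_β = 0.27 · 3.000 - 3.090
z_β = -2.280

Power = Φ(z_β) = Φ(-2.280) ≈ 0.011

Effect size d = 0.27 is small by Cohen's convention (0.2/0.5/0.8).

Threshold: power ≥ 0.80 is conventionally adequate.
Power ≈ 0.01 → the study is underpowered (power < 0.80).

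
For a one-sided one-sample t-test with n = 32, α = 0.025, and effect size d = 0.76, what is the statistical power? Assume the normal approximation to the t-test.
Power ≈ 0.99

Power calculation (one-sample t-test, normal approximation):
z_β = d · √n - z_α
z_β = 0.76 · √32 - 1.960
z_β = 0.76 · 5.657 - 1.960
z_β = 2.339

Power = Φ(z_β) = Φ(2.339) ≈ 0.990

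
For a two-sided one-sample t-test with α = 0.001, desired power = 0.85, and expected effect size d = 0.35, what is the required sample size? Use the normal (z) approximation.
n = 153

Sample size formula (one-sample t-test, normal approximation):
n = ((z_{α/2} + z_β) / d)²

z_{α/2} = 3.291 (for α = 0.001, two-sided)
z_β = 1.036 (for power = 0.85)
d = 0.35

n = ((3.291 + 1.036) / 0.35)²
n = (12.363)²
n ≈ 152.84
Round up to the next whole number: n = 153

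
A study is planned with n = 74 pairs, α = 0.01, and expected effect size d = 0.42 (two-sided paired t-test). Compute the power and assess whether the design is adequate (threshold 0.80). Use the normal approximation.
Power ≈ 0.85; the study is adequately powered (power ≥ 0.80)

Power calculation (paired t-test, normal approximation):
z_β = d · √n - z_{α/2}
z_β = 0.42 · √74 - 2.576
z_β = 0.42 · 8.602 - 2.576
z_β = 1.037

Power = Φ(z_β) = Φ(1.037) ≈ 0.850

Effect size d = 0.42 is small by Cohen's convention (0.2/0.5/0.8).

Threshold: power ≥ 0.80 is conventionally adequate.
Power ≈ 0.85 → the study is adequately powered (power ≥ 0.80).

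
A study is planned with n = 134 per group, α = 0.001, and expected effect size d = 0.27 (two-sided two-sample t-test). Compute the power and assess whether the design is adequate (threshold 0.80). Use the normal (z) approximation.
Power ≈ 0.14; the study is underpowered (power < 0.80)

Power calculation (two-sample t-test, normal approximation):
z_β = d · √(n/2) - z_{α/2}
z_β = 0.27 · √(134/2) - 3.291
z_β = 0.27 · 8.185 - 3.291
z_β = -1.080

Power = Φ(z_β) = Φ(-1.080) ≈ 0.140

Effect size d = 0.27 is small by Cohen's convention (0.2/0.5/0.8).

Threshold: power ≥ 0.80 is conventionally adequate.
Power ≈ 0.14 → the study is underpowered (power < 0.80).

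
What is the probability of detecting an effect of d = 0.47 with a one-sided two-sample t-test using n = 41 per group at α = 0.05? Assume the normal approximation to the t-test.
Power ≈ 0.69

Power calculation (two-sample t-test, normal approximation):
z_β = d · √(n/2) - z_α
z_β = 0.47 · √(41/2) - 1.645
z_β = 0.47 · 4.528 - 1.645
z_β = 0.483

Power = Φ(z_β) = Φ(0.483) ≈ 0.686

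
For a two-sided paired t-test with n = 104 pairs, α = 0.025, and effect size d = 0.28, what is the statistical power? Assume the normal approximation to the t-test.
Power ≈ 0.73

Power calculation (paired t-test, normal approximation):
z_β = d · √n - z_{α/2}
z_β = 0.28 · √104 - 2.241
z_β = 0.28 · 10.198 - 2.241
z_β = 0.614

Power = Φ(z_β) = Φ(0.614) ≈ 0.730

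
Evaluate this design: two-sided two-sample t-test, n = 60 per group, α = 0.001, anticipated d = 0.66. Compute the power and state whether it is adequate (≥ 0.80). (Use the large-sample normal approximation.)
Power ≈ 0.63; the study is underpowered (power < 0.80)

Power calculation (two-sample t-test, normal approximation):
z_β = d · √(n/2) - z_{α/2}
z_β = 0.66 · √(60/2) - 3.291
z_β = 0.66 · 5.477 - 3.291
z_β = 0.324

Power = Φ(z_β) = Φ(0.324) ≈ 0.627

Effect size d = 0.66 is medium by Cohen's convention (0.2/0.5/0.8).

Threshold: power ≥ 0.80 is conventionally adequate.
Power ≈ 0.63 → the study is underpowered (power < 0.80).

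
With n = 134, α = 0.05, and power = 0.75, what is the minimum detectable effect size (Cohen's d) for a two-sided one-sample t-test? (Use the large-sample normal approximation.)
d ≈ 0.23

Minimum detectable effect (one-sample t-test, normal approximation):
d = (z_{α/2} + z_β) / √n
d = (1.960 + 0.674) / √134
d = 2.634 / 11.576
d ≈ 0.23

By Cohen's convention (0.2 small / 0.5 medium / 0.8 large): small effect.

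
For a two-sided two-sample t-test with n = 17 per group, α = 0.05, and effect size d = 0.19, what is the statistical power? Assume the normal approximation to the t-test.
Power ≈ 0.08

Power calculation (two-sample t-test, normal approximation):
z_β = d · √(n/2) - z_{α/2}
z_β = 0.19 · √(17/2) - 1.960
z_β = 0.19 · 2.915 - 1.960
z_β = -1.406

Power = Φ(z_β) = Φ(-1.406) ≈ 0.080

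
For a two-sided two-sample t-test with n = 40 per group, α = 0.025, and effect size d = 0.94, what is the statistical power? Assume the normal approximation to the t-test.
Power ≈ 0.98

Power calculation (two-sample t-test, normal approximation):
z_β = d · √(n/2) - z_{α/2}
z_β = 0.94 · √(40/2) - 2.241
z_β = 0.94 · 4.472 - 2.241
z_β = 1.962

Power = Φ(z_β) = Φ(1.962) ≈ 0.975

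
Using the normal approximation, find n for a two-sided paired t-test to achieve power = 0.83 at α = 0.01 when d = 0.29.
n = 149 pairs

Sample size formula (paired t-test, normal approximation):
n = ((z_{α/2} + z_β) / d)²

z_{α/2} = 2.576 (for α = 0.01, two-sided)
z_β = 0.954 (for power = 0.83)
d = 0.29

n = ((2.576 + 0.954) / 0.29)²
n = (12.172)²
n ≈ 148.16
Round up to the next whole number: n = 149 pairs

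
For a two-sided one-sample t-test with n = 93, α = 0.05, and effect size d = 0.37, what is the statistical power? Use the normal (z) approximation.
Power ≈ 0.95

Power calculation (one-sample t-test, normal approximation):
z_β = d · √n - z_{α/2}
z_β = 0.37 · √93 - 1.960
z_β = 0.37 · 9.644 - 1.960
z_β = 1.608

Power = Φ(z_β) = Φ(1.608) ≈ 0.946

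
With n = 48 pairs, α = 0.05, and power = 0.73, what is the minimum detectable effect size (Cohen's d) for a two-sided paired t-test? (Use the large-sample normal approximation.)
d ≈ 0.37

Minimum detectable effect (paired t-test, normal approximation):
d = (z_{α/2} + z_β) / √n
d = (1.960 + 0.613) / √48
d = 2.573 / 6.928
d ≈ 0.37

By Cohen's convention (0.2 small / 0.5 medium / 0.8 large): small effect.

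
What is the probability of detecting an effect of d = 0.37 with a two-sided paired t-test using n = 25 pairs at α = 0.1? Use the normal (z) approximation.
Power ≈ 0.58

Power calculation (paired t-test, normal approximation):
z_β = d · √n - z_{α/2}
z_β = 0.37 · √25 - 1.645
z_β = 0.37 · 5.000 - 1.645
z_β = 0.205

Power = Φ(z_β) = Φ(0.205) ≈ 0.581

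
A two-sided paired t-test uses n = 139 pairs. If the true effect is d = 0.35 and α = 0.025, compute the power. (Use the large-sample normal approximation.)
Power ≈ 0.97

Power calculation (paired t-test, normal approximation):
z_β = d · √n - z_{α/2}
z_β = 0.35 · √139 - 2.241
z_β = 0.35 · 11.790 - 2.241
z_β = 1.885

Power = Φ(z_β) = Φ(1.885) ≈ 0.970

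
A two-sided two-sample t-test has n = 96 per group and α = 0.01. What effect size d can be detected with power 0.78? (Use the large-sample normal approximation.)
d ≈ 0.48

Minimum detectable effect (two-sample t-test, normal approximation):
d = (z_{α/2} + z_β) / √(n/2)
d = (2.576 + 0.772) / √(96/2)
d = 3.348 / 6.928
d ≈ 0.48

By Cohen's convention (0.2 small / 0.5 medium / 0.8 large): small effect.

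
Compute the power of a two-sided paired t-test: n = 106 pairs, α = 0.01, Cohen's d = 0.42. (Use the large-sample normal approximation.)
Power ≈ 0.96

Power calculation (paired t-test, normal approximation):
z_β = d · √n - z_{α/2}
z_β = 0.42 · √106 - 2.576
z_β = 0.42 · 10.296 - 2.576
z_β = 1.748

Power = Φ(z_β) = Φ(1.748) ≈ 0.960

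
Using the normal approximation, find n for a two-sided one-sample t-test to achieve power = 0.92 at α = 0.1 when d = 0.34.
n = 81

Sample size formula (one-sample t-test, normal approximation):
n = ((z_{α/2} + z_β) / d)²

z_{α/2} = 1.645 (for α = 0.1, two-sided)
z_β = 1.405 (for power = 0.92)
d = 0.34

n = ((1.645 + 1.405) / 0.34)²
n = (8.971)²
n ≈ 80.48
Round up to the next whole number: n = 81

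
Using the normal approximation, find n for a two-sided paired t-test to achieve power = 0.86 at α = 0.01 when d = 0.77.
n = 23 pairs

Sample size formula (paired t-test, normal approximation):
n = ((z_{α/2} + z_β) / d)²

z_{α/2} = 2.576 (for α = 0.01, two-sided)
z_β = 1.080 (for power = 0.86)
d = 0.77

n = ((2.576 + 1.080) / 0.77)²
n = (4.748)²
n ≈ 22.54
Round up to the next whole number: n = 23 pairs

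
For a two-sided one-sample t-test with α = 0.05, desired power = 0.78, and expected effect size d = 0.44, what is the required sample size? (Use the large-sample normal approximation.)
n = 39

Sample size formula (one-sample t-test, normal approximation):
n = ((z_{α/2} + z_β) / d)²

z_{α/2} = 1.960 (for α = 0.05, two-sided)
z_β = 0.772 (for power = 0.78)
d = 0.44

n = ((1.960 + 0.772) / 0.44)²
n = (6.209)²
n ≈ 38.55
Round up to the next whole number: n = 39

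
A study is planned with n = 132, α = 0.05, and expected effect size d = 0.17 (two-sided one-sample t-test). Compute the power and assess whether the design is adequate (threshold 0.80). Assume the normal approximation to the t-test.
Power ≈ 0.50; the study is underpowered (power < 0.80)

Power calculation (one-sample t-test, normal approximation):
z_β = d · √n - z_{α/2}
z_β = 0.17 · √132 - 1.960
z_β = 0.17 · 11.489 - 1.960
z_β = -0.007

Power = Φ(z_β) = Φ(-0.007) ≈ 0.497

Effect size d = 0.17 is very small by Cohen's convention (0.2/0.5/0.8).

Threshold: power ≥ 0.80 is conventionally adequate.
Power ≈ 0.50 → the study is underpowered (power < 0.80).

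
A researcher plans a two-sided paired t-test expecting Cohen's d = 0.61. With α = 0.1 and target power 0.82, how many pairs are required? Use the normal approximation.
n = 18 pairs

Sample size formula (paired t-test, normal approximation):
n = ((z_{α/2} + z_β) / d)²

z_{α/2} = 1.645 (for α = 0.1, two-sided)
z_β = 0.915 (for power = 0.82)
d = 0.61

n = ((1.645 + 0.915) / 0.61)²
n = (4.197)²
n ≈ 17.61
Round up to the next whole number: n = 18 pairs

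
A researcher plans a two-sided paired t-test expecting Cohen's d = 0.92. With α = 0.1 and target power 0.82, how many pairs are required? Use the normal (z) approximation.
n = 8 pairs

Sample size formula (paired t-test, normal approximation):
n = ((z_{α/2} + z_β) / d)²

z_{α/2} = 1.645 (for α = 0.1, two-sided)
z_β = 0.915 (for power = 0.82)
d = 0.92

n = ((1.645 + 0.915) / 0.92)²
n = (2.783)²
n ≈ 7.75
Round up to the next whole number: n = 8 pairs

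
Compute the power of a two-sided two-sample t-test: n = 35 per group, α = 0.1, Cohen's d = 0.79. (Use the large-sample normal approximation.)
Power ≈ 0.95

Power calculation (two-sample t-test, normal approximation):
z_β = d · √(n/2) - z_{α/2}
z_β = 0.79 · √(35/2) - 1.645
z_β = 0.79 · 4.183 - 1.645
z_β = 1.660

Power = Φ(z_β) = Φ(1.660) ≈ 0.952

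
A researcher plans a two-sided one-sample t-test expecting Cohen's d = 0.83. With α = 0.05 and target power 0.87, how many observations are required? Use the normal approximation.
n = 14

Sample size formula (one-sample t-test, normal approximation):
n = ((z_{α/2} + z_β) / d)²

z_{α/2} = 1.960 (for α = 0.05, two-sided)
z_β = 1.126 (for power = 0.87)
d = 0.83

n = ((1.960 + 1.126) / 0.83)²
n = (3.718)²
n ≈ 13.82
Round up to the next whole number: n = 14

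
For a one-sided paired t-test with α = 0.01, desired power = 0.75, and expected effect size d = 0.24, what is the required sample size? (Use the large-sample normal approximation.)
n = 157 pairs

Sample size formula (paired t-test, normal approximation):
n = ((z_α + z_β) / d)²

z_α = 2.326 (for α = 0.01, one-sided)
z_β = 0.674 (for power = 0.75)
d = 0.24

n = ((2.326 + 0.674) / 0.24)²
n = (12.500)²
n ≈ 156.25
Round up to the next whole number: n = 157 pairs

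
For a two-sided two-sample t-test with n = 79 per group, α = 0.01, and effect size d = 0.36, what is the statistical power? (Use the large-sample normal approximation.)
Power ≈ 0.38

Power calculation (two-sample t-test, normal approximation):
z_β = d · √(n/2) - z_{α/2}
z_β = 0.36 · √(79/2) - 2.576
z_β = 0.36 · 6.285 - 2.576
z_β = -0.313

Power = Φ(z_β) = Φ(-0.313) ≈ 0.377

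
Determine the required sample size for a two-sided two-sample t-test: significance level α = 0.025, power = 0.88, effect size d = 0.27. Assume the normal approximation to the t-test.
n = 321 per group

Sample size formula (two-sample t-test, normal approximation):
n = 2 · ((z_{α/2} + z_β) / d)²

z_{α/2} = 2.241 (for α = 0.025, two-sided)
z_β = 1.175 (for power = 0.88)
d = 0.27

n = 2 · ((2.241 + 1.175) / 0.27)²
n = 2 · (12.652)²
n ≈ 320.15
Round up to the next whole number: n = 321 per group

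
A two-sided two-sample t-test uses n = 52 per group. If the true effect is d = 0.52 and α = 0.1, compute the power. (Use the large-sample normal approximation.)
Power ≈ 0.84

Power calculation (two-sample t-test, normal approximation):
z_β = d · √(n/2) - z_{α/2}
z_β = 0.52 · √(52/2) - 1.645
z_β = 0.52 · 5.099 - 1.645
z_β = 1.007

Power = Φ(z_β) = Φ(1.007) ≈ 0.843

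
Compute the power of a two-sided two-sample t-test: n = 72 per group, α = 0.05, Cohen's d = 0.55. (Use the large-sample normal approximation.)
Power ≈ 0.91

Power calculation (two-sample t-test, normal approximation):
z_β = d · √(n/2) - z_{α/2}
z_β = 0.55 · √(72/2) - 1.960
z_β = 0.55 · 6.000 - 1.960
z_β = 1.340

Power = Φ(z_β) = Φ(1.340) ≈ 0.910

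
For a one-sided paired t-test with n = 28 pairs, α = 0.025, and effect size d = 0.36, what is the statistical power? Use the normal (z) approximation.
Power ≈ 0.48

Power calculation (paired t-test, normal approximation):
z_β = d · √n - z_α
z_β = 0.36 · √28 - 1.960
z_β = 0.36 · 5.292 - 1.960
z_β = -0.055

Power = Φ(z_β) = Φ(-0.055) ≈ 0.478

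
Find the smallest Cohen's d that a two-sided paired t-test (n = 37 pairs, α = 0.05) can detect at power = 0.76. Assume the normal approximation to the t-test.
d ≈ 0.44

Minimum detectable effect (paired t-test, normal approximation):
d = (z_{α/2} + z_β) / √n
d = (1.960 + 0.706) / √37
d = 2.666 / 6.083
d ≈ 0.44

By Cohen's convention (0.2 small / 0.5 medium / 0.8 large): small effect.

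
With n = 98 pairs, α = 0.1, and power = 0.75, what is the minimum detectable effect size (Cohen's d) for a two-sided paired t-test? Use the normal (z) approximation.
d ≈ 0.23

Minimum detectable effect (paired t-test, normal approximation):
d = (z_{α/2} + z_β) / √n
d = (1.645 + 0.674) / √98
d = 2.319 / 9.899
d ≈ 0.23

By Cohen's convention (0.2 small / 0.5 medium / 0.8 large): small effect.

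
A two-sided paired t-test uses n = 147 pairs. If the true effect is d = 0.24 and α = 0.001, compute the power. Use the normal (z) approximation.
Power ≈ 0.35

Power calculation (paired t-test, normal approximation):
z_β = d · √n - z_{α/2}
z_β = 0.24 · √147 - 3.291
z_β = 0.24 · 12.124 - 3.291
z_β = -0.381

Power = Φ(z_β) = Φ(-0.381) ≈ 0.352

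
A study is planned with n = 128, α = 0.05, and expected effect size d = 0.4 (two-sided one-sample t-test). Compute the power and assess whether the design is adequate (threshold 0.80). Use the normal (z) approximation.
Power ≈ 0.99; the study is adequately powered (power ≥ 0.80)

Power calculation (one-sample t-test, normal approximation):
z_β = d · √n - z_{α/2}
z_β = 0.4 · √128 - 1.960
z_β = 0.4 · 11.314 - 1.960
z_β = 2.566

Power = Φ(z_β) = Φ(2.566) ≈ 0.995

Effect size d = 0.4 is small by Cohen's convention (0.2/0.5/0.8).

Threshold: power ≥ 0.80 is conventionally adequate.
Power ≈ 0.99 → the study is adequately powered (power ≥ 0.80).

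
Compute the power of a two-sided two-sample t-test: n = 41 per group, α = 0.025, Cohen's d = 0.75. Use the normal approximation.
Power ≈ 0.88

Power calculation (two-sample t-test, normal approximation):
z_β = d · √(n/2) - z_{α/2}
z_β = 0.75 · √(41/2) - 2.241
z_β = 0.75 · 4.528 - 2.241
z_β = 1.154

Power = Φ(z_β) = Φ(1.154) ≈ 0.876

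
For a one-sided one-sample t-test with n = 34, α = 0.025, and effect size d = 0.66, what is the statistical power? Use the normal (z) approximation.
Power ≈ 0.97

Power calculation (one-sample t-test, normal approximation):
z_β = d · √n - z_α
z_β = 0.66 · √34 - 1.960
z_β = 0.66 · 5.831 - 1.960
z_β = 1.888

Power = Φ(z_β) = Φ(1.888) ≈ 0.971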